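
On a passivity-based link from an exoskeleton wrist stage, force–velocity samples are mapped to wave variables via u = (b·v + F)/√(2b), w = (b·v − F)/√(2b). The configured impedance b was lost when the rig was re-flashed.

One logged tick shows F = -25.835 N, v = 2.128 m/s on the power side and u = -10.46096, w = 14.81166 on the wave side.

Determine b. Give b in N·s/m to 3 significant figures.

u + w = 4.35070;  u + w = √(2b)·v, so √(2b) = 4.35070/2.128 = 2.04450.
b = (√(2b))²/2 = 4.17999/2 = 2.08999.
(Check via u − w = 2F/√(2b): u − w = -25.27262, 2F/√(2b) = -25.27266.)

b = 2.09 N·s/m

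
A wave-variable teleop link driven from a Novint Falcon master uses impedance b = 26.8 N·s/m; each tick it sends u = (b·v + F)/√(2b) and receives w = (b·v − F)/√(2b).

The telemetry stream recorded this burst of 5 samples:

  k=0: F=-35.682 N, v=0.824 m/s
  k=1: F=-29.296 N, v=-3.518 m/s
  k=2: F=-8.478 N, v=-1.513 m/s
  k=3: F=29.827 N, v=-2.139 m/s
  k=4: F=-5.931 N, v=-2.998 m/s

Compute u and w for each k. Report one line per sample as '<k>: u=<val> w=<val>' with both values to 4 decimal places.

k=0: b·v=26.8×0.824=22.0832; √(2b)=7.3212; u=(22.0832+(-35.682))/7.3212=-1.8575, w=(22.0832−(-35.682))/7.3212=7.8901
k=1: b·v=26.8×(-3.518)=-94.2824; √(2b)=7.3212; u=(-94.2824+(-29.296))/7.3212=-16.8795, w=(-94.2824−(-29.296))/7.3212=-8.8765
k=2: b·v=26.8×(-1.513)=-40.5484; √(2b)=7.3212; u=(-40.5484+(-8.478))/7.3212=-6.6965, w=(-40.5484−(-8.478))/7.3212=-4.3805
k=3: b·v=26.8×(-2.139)=-57.3252; √(2b)=7.3212; u=(-57.3252+29.827)/7.3212=-3.7560, w=(-57.3252−29.827)/7.3212=-11.9041
k=4: b·v=26.8×(-2.998)=-80.3464; √(2b)=7.3212; u=(-80.3464+(-5.931))/7.3212=-11.7846, w=(-80.3464−(-5.931))/7.3212=-10.1644

0: u=-1.8575 w=7.8901
1: u=-16.8795 w=-8.8765
2: u=-6.6965 w=-4.3805
3: u=-3.7560 w=-11.9041
4: u=-11.7846 w=-10.1644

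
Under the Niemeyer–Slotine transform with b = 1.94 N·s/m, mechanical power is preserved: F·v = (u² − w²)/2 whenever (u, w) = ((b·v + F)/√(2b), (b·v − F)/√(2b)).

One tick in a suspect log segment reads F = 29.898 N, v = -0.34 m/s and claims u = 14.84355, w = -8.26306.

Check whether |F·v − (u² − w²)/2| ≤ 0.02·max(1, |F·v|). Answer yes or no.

no

F·v = 29.898×(-0.34) = -10.1653 W.
(u² − w²)/2 = (220.3310 − 68.2782)/2 = 76.0264 W.
|Δ| = 86.1917;  2% of max(1, |F·v|) = 0.2033.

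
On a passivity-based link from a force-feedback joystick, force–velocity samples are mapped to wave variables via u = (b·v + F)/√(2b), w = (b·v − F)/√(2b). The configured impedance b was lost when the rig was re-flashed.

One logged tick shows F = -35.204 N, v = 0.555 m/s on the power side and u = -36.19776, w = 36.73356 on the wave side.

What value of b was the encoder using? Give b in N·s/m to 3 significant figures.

b = 0.466 N·s/m

u + w = 0.5358;  u + w = √(2b)·v, so √(2b) = 0.5358/0.555 = 0.9654.
b = (√(2b))²/2 = 0.9320/2 = 0.4660.
(Check via u − w = 2F/√(2b): u − w = -72.9313, 2F/√(2b) = -72.9310.)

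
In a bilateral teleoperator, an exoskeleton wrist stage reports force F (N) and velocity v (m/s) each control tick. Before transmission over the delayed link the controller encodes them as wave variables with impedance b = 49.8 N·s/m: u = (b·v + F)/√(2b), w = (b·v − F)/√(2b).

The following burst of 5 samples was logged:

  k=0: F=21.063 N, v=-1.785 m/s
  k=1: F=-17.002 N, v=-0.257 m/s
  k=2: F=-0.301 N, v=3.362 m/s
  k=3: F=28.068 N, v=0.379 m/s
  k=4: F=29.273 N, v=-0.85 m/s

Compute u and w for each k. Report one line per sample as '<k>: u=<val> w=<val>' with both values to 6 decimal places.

k=0: b·v=49.8×(-1.785)=-88.893000; √(2b)=9.979980; u=(-88.893000+21.063)/9.979980=-6.796607, w=(-88.893000−21.063)/9.979980=-11.017657
k=1: b·v=49.8×(-0.257)=-12.798600; √(2b)=9.979980; u=(-12.798600+(-17.002))/9.979980=-2.986038, w=(-12.798600−(-17.002))/9.979980=0.421183
k=2: b·v=49.8×3.362=167.427600; √(2b)=9.979980; u=(167.427600+(-0.301))/9.979980=16.746186, w=(167.427600−(-0.301))/9.979980=16.806507
k=3: b·v=49.8×0.379=18.874200; √(2b)=9.979980; u=(18.874200+28.068)/9.979980=4.703637, w=(18.874200−28.068)/9.979980=-0.921224
k=4: b·v=49.8×(-0.85)=-42.330000; √(2b)=9.979980; u=(-42.330000+29.273)/9.979980=-1.308319, w=(-42.330000−29.273)/9.979980=-7.174664

0: u=-6.796607 w=-11.017657
1: u=-2.986038 w=0.421183
2: u=16.746186 w=16.806507
3: u=4.703637 w=-0.921224
4: u=-1.308319 w=-7.174664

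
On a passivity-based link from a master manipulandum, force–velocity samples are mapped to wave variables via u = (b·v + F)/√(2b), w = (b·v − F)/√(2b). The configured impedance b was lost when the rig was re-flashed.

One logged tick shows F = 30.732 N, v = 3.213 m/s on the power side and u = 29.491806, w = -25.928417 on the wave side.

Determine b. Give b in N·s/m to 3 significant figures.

u + w = 3.563389;  u + w = √(2b)·v, so √(2b) = 3.563389/3.213 = 1.109054.
b = (√(2b))²/2 = 1.230000/2 = 0.615000.
(Check via u − w = 2F/√(2b): u − w = 55.420223, 2F/√(2b) = 55.420228.)

b = 0.615 N·s/m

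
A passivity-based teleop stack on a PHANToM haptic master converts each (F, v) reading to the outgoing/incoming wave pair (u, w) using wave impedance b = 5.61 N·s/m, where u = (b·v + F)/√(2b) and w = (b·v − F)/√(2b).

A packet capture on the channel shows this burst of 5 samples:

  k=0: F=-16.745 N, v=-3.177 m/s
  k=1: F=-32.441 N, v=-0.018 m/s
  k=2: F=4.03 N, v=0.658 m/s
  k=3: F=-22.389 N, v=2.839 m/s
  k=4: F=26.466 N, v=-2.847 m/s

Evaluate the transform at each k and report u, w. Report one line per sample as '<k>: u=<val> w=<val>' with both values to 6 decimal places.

k=0: b·v=5.61×(-3.177)=-17.822970; √(2b)=3.349627; u=(-17.822970+(-16.745))/3.349627=-10.319947, w=(-17.822970−(-16.745))/3.349627=-0.321818
k=1: b·v=5.61×(-0.018)=-0.100980; √(2b)=3.349627; u=(-0.100980+(-32.441))/3.349627=-9.715106, w=(-0.100980−(-32.441))/3.349627=9.654813
k=2: b·v=5.61×0.658=3.691380; √(2b)=3.349627; u=(3.691380+4.03)/3.349627=2.305146, w=(3.691380−4.03)/3.349627=-0.101092
k=3: b·v=5.61×2.839=15.926790; √(2b)=3.349627; u=(15.926790+(-22.389))/3.349627=-1.929233, w=(15.926790−(-22.389))/3.349627=11.438823
k=4: b·v=5.61×(-2.847)=-15.971670; √(2b)=3.349627; u=(-15.971670+26.466)/3.349627=3.132985, w=(-15.971670−26.466)/3.349627=-12.669372

0: u=-10.319947 w=-0.321818
1: u=-9.715106 w=9.654813
2: u=2.305146 w=-0.101092
3: u=-1.929233 w=11.438823
4: u=3.132985 w=-12.669372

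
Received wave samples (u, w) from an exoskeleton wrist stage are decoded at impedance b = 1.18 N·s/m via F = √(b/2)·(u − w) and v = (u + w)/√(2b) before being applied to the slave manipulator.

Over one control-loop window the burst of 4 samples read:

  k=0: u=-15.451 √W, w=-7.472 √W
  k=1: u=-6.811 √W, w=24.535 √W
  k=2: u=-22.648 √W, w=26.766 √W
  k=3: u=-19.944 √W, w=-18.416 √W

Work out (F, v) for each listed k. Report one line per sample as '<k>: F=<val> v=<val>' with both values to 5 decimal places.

0: F=-6.12879 v=-14.92160
1: F=-24.07732 v=11.53734
2: F=-37.95561 v=2.68059
3: F=-1.17368 v=-24.97023

k=0: u−w=-7.97900, u+w=-22.92300; √(b/2)=0.76811, √(2b)=1.53623; F=0.76811×(-7.979)=-6.12879, v=-22.92300/1.53623=-14.92160
k=1: u−w=-31.34600, u+w=17.72400; √(b/2)=0.76811, √(2b)=1.53623; F=0.76811×(-31.346)=-24.07732, v=17.72400/1.53623=11.53734
k=2: u−w=-49.41400, u+w=4.11800; √(b/2)=0.76811, √(2b)=1.53623; F=0.76811×(-49.414)=-37.95561, v=4.11800/1.53623=2.68059
k=3: u−w=-1.52800, u+w=-38.36000; √(b/2)=0.76811, √(2b)=1.53623; F=0.76811×(-1.528)=-1.17368, v=-38.36000/1.53623=-24.97023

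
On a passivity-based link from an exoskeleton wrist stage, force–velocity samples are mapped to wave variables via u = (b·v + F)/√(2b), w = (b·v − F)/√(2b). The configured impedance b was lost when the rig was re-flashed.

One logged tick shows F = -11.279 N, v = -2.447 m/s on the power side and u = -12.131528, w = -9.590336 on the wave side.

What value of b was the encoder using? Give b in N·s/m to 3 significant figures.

u + w = -21.721864;  u + w = √(2b)·v, so √(2b) = -21.721864/(-2.447) = 8.876937.
b = (√(2b))²/2 = 78.800004/2 = 39.400002.
(Check via u − w = 2F/√(2b): u − w = -2.541192, 2F/√(2b) = -2.541192.)

b = 39.4 N·s/m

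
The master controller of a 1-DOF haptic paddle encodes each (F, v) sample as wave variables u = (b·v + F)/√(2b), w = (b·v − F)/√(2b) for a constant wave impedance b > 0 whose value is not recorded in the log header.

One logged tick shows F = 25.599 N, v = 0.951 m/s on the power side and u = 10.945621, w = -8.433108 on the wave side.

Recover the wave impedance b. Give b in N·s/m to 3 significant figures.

b = 3.49 N·s/m

u + w = 2.512513;  u + w = √(2b)·v, so √(2b) = 2.512513/0.951 = 2.641970.
b = (√(2b))²/2 = 6.980003/2 = 3.490001.
(Check via u − w = 2F/√(2b): u − w = 19.378729, 2F/√(2b) = 19.378725.)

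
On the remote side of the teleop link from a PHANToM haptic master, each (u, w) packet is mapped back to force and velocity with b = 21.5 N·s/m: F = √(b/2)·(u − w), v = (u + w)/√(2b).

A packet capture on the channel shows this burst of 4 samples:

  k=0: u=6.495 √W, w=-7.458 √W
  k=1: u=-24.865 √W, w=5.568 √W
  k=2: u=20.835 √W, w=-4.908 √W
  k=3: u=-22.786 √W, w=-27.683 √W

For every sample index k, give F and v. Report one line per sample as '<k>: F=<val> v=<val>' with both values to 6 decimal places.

0: F=45.747970 v=-0.146856
1: F=-99.781263 v=-2.942765
2: F=84.404070 v=2.428845
3: F=16.055888 v=-7.696450

k=0: u−w=13.953000, u+w=-0.963000; √(b/2)=3.278719, √(2b)=6.557439; F=3.278719×13.953=45.747970, v=-0.963000/6.557439=-0.146856
k=1: u−w=-30.433000, u+w=-19.297000; √(b/2)=3.278719, √(2b)=6.557439; F=3.278719×(-30.433)=-99.781263, v=-19.297000/6.557439=-2.942765
k=2: u−w=25.743000, u+w=15.927000; √(b/2)=3.278719, √(2b)=6.557439; F=3.278719×25.743=84.404070, v=15.927000/6.557439=2.428845
k=3: u−w=4.897000, u+w=-50.469000; √(b/2)=3.278719, √(2b)=6.557439; F=3.278719×4.897=16.055888, v=-50.469000/6.557439=-7.696450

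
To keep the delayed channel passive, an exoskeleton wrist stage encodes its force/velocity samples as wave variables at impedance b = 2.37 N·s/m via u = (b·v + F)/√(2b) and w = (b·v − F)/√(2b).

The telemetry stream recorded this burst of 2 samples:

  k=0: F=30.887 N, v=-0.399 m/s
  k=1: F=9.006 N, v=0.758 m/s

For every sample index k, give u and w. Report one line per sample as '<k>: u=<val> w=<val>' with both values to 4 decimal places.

0: u=13.7525 w=-14.6212
1: u=4.9617 w=-3.3115

k=0: b·v=2.37×(-0.399)=-0.9456; √(2b)=2.1772; u=(-0.9456+30.887)/2.1772=13.7525, w=(-0.9456−30.887)/2.1772=-14.6212
k=1: b·v=2.37×0.758=1.7965; √(2b)=2.1772; u=(1.7965+9.006)/2.1772=4.9617, w=(1.7965−9.006)/2.1772=-3.3115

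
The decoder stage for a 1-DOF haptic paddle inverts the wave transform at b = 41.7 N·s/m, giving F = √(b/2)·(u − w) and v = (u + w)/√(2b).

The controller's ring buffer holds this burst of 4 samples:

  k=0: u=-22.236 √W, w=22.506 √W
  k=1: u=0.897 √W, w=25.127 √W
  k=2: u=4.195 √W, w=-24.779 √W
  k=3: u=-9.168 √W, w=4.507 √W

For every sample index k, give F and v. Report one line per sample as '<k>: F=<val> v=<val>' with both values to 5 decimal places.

k=0: u−w=-44.74200, u+w=0.27000; √(b/2)=4.56618, √(2b)=9.13236; F=4.56618×(-44.742)=-204.30003, v=0.27000/9.13236=0.02957
k=1: u−w=-24.23000, u+w=26.02400; √(b/2)=4.56618, √(2b)=9.13236; F=4.56618×(-24.23)=-110.63854, v=26.02400/9.13236=2.84965
k=2: u−w=28.97400, u+w=-20.58400; √(b/2)=4.56618, √(2b)=9.13236; F=4.56618×28.974=132.30050, v=-20.58400/9.13236=-2.25396
k=3: u−w=-13.67500, u+w=-4.66100; √(b/2)=4.56618, √(2b)=9.13236; F=4.56618×(-13.675)=-62.44251, v=-4.66100/9.13236=-0.51038

0: F=-204.30003 v=0.02957
1: F=-110.63854 v=2.84965
2: F=132.30050 v=-2.25396
3: F=-62.44251 v=-0.51038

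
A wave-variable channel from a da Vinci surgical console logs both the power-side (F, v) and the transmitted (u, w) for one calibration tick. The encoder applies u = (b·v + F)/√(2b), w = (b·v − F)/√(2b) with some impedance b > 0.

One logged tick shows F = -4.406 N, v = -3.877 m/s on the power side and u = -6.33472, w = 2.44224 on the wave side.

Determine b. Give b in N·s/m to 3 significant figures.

u + w = -3.8925;  u + w = √(2b)·v, so √(2b) = -3.8925/(-3.877) = 1.0040.
b = (√(2b))²/2 = 1.0080/2 = 0.5040.
(Check via u − w = 2F/√(2b): u − w = -8.7770, 2F/√(2b) = -8.7770.)

b = 0.504 N·s/m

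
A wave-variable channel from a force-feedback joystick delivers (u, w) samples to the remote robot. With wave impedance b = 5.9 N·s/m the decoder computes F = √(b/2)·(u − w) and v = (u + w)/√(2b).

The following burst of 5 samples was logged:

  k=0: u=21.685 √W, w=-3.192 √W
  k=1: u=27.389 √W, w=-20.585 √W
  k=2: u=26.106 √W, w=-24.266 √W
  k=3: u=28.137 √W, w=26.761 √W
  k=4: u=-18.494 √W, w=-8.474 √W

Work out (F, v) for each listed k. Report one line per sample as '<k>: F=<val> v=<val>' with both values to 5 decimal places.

k=0: u−w=24.87700, u+w=18.49300; √(b/2)=1.71756, √(2b)=3.43511; F=1.71756×24.877=42.72765, v=18.49300/3.43511=5.38352
k=1: u−w=47.97400, u+w=6.80400; √(b/2)=1.71756, √(2b)=3.43511; F=1.71756×47.974=82.39805, v=6.80400/3.43511=1.98072
k=2: u−w=50.37200, u+w=1.84000; √(b/2)=1.71756, √(2b)=3.43511; F=1.71756×50.372=86.51675, v=1.84000/3.43511=0.53564
k=3: u−w=1.37600, u+w=54.89800; √(b/2)=1.71756, √(2b)=3.43511; F=1.71756×1.376=2.36336, v=54.89800/3.43511=15.98143
k=4: u−w=-10.02000, u+w=-26.96800; √(b/2)=1.71756, √(2b)=3.43511; F=1.71756×(-10.02)=-17.20992, v=-26.96800/3.43511=-7.85069

0: F=42.72765 v=5.38352
1: F=82.39805 v=1.98072
2: F=86.51675 v=0.53564
3: F=2.36336 v=15.98143
4: F=-17.20992 v=-7.85069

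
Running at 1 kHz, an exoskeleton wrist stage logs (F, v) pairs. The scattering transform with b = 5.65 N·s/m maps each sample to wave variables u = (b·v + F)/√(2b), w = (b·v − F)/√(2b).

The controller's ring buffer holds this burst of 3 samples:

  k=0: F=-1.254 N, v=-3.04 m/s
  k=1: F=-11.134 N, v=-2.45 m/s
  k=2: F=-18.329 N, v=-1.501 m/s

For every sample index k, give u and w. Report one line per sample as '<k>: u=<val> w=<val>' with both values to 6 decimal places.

0: u=-5.482594 w=-4.736509
1: u=-7.430061 w=-0.805730
2: u=-7.975390 w=2.929707

k=0: b·v=5.65×(-3.04)=-17.176000; √(2b)=3.361547; u=(-17.176000+(-1.254))/3.361547=-5.482594, w=(-17.176000−(-1.254))/3.361547=-4.736509
k=1: b·v=5.65×(-2.45)=-13.842500; √(2b)=3.361547; u=(-13.842500+(-11.134))/3.361547=-7.430061, w=(-13.842500−(-11.134))/3.361547=-0.805730
k=2: b·v=5.65×(-1.501)=-8.480650; √(2b)=3.361547; u=(-8.480650+(-18.329))/3.361547=-7.975390, w=(-8.480650−(-18.329))/3.361547=2.929707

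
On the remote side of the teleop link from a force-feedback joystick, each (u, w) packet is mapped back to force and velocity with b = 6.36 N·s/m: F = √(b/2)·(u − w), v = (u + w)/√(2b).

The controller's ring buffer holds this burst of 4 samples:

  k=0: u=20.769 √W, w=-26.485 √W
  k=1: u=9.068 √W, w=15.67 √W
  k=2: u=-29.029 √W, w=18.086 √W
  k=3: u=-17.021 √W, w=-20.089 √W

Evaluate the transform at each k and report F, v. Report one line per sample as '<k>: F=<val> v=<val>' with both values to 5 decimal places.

0: F=84.26595 v=-1.60269
1: F=-11.77305 v=6.93619
2: F=-84.01808 v=-3.06826
3: F=5.47103 v=-10.40513

k=0: u−w=47.25400, u+w=-5.71600; √(b/2)=1.78326, √(2b)=3.56651; F=1.78326×47.254=84.26595, v=-5.71600/3.56651=-1.60269
k=1: u−w=-6.60200, u+w=24.73800; √(b/2)=1.78326, √(2b)=3.56651; F=1.78326×(-6.602)=-11.77305, v=24.73800/3.56651=6.93619
k=2: u−w=-47.11500, u+w=-10.94300; √(b/2)=1.78326, √(2b)=3.56651; F=1.78326×(-47.115)=-84.01808, v=-10.94300/3.56651=-3.06826
k=3: u−w=3.06800, u+w=-37.11000; √(b/2)=1.78326, √(2b)=3.56651; F=1.78326×3.068=5.47103, v=-37.11000/3.56651=-10.40513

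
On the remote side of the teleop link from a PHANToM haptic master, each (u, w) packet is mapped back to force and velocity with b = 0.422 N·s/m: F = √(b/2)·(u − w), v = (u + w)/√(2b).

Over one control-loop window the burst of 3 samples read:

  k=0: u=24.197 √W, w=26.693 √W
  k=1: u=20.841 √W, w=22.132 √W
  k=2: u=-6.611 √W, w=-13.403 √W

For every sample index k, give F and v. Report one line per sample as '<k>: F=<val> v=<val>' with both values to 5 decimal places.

k=0: u−w=-2.49600, u+w=50.89000; √(b/2)=0.45935, √(2b)=0.91869; F=0.45935×(-2.496)=-1.14653, v=50.89000/0.91869=55.39381
k=1: u−w=-1.29100, u+w=42.97300; √(b/2)=0.45935, √(2b)=0.91869; F=0.45935×(-1.291)=-0.59302, v=42.97300/0.91869=46.77615
k=2: u−w=6.79200, u+w=-20.01400; √(b/2)=0.45935, √(2b)=0.91869; F=0.45935×6.792=3.11989, v=-20.01400/0.91869=-21.78526

0: F=-1.14653 v=55.39381
1: F=-0.59302 v=46.77615
2: F=3.11989 v=-21.78526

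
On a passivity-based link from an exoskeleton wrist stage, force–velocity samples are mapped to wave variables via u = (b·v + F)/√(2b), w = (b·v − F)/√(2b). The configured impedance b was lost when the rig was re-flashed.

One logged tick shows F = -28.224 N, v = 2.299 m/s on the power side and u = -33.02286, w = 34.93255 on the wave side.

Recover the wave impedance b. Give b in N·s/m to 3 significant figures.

u + w = 1.90969;  u + w = √(2b)·v, so √(2b) = 1.90969/2.299 = 0.83066.
b = (√(2b))²/2 = 0.69000/2 = 0.34500.
(Check via u − w = 2F/√(2b): u − w = -67.95541, 2F/√(2b) = -67.95551.)

b = 0.345 N·s/m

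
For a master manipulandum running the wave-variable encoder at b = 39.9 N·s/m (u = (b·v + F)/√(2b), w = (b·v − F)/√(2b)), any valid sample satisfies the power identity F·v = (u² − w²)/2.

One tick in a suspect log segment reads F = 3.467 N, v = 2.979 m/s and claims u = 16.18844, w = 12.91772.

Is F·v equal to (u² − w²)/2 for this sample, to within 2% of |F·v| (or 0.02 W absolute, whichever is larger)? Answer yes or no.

no

F·v = 3.467×2.979 = 10.32819 W.
(u² − w²)/2 = (262.06559 − 166.86749)/2 = 47.59905 W.
|Δ| = 37.27086;  2% of max(1, |F·v|) = 0.20656.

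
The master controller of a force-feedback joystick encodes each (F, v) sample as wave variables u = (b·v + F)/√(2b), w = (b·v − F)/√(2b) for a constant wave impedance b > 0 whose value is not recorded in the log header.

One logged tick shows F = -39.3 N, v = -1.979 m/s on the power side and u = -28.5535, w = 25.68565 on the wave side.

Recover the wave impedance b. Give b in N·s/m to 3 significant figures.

b = 1.05 N·s/m

u + w = -2.86785;  u + w = √(2b)·v, so √(2b) = -2.86785/(-1.979) = 1.44914.
b = (√(2b))²/2 = 2.10001/2 = 1.05000.
(Check via u − w = 2F/√(2b): u − w = -54.23915, 2F/√(2b) = -54.23903.)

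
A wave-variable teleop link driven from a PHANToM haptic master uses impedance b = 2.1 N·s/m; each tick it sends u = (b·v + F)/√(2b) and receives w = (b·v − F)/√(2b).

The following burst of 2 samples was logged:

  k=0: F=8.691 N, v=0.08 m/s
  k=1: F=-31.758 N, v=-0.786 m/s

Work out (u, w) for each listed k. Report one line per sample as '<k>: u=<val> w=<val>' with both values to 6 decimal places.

0: u=4.322749 w=-4.158798
1: u=-16.301728 w=14.690907

k=0: b·v=2.1×0.08=0.168000; √(2b)=2.049390; u=(0.168000+8.691)/2.049390=4.322749, w=(0.168000−8.691)/2.049390=-4.158798
k=1: b·v=2.1×(-0.786)=-1.650600; √(2b)=2.049390; u=(-1.650600+(-31.758))/2.049390=-16.301728, w=(-1.650600−(-31.758))/2.049390=14.690907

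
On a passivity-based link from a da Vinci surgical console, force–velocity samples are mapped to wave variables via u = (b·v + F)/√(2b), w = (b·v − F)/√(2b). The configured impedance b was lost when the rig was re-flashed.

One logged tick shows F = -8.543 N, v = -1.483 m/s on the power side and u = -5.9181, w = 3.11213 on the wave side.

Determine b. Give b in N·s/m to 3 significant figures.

u + w = -2.80597;  u + w = √(2b)·v, so √(2b) = -2.80597/(-1.483) = 1.89209.
b = (√(2b))²/2 = 3.58001/2 = 1.79000.
(Check via u − w = 2F/√(2b): u − w = -9.03023, 2F/√(2b) = -9.03022.)

b = 1.79 N·s/m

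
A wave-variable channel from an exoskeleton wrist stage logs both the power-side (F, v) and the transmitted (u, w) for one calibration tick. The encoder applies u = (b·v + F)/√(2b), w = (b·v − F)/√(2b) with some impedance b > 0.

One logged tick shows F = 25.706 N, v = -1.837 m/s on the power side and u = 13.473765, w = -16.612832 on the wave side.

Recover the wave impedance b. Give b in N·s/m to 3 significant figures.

b = 1.46 N·s/m

u + w = -3.139067;  u + w = √(2b)·v, so √(2b) = -3.139067/(-1.837) = 1.708801.
b = (√(2b))²/2 = 2.920000/2 = 1.460000.
(Check via u − w = 2F/√(2b): u − w = 30.086597, 2F/√(2b) = 30.086597.)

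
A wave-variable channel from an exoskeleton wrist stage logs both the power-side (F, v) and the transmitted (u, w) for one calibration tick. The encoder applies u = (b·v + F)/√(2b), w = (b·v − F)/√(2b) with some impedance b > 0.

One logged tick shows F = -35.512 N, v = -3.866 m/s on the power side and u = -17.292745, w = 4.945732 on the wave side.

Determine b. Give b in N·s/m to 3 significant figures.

u + w = -12.347013;  u + w = √(2b)·v, so √(2b) = -12.347013/(-3.866) = 3.193744.
b = (√(2b))²/2 = 10.199999/2 = 5.099999.
(Check via u − w = 2F/√(2b): u − w = -22.238477, 2F/√(2b) = -22.238479.)

b = 5.1 N·s/m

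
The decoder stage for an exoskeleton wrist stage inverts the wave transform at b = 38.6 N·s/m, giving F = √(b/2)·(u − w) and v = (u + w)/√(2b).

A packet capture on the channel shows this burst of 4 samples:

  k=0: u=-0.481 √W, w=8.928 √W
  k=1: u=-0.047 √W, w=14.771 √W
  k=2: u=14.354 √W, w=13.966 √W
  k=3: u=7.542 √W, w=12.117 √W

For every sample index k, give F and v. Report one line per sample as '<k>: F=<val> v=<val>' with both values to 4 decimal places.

k=0: u−w=-9.4090, u+w=8.4470; √(b/2)=4.3932, √(2b)=8.7864; F=4.3932×(-9.409)=-41.3354, v=8.4470/8.7864=0.9614
k=1: u−w=-14.8180, u+w=14.7240; √(b/2)=4.3932, √(2b)=8.7864; F=4.3932×(-14.818)=-65.0981, v=14.7240/8.7864=1.6758
k=2: u−w=0.3880, u+w=28.3200; √(b/2)=4.3932, √(2b)=8.7864; F=4.3932×0.388=1.7046, v=28.3200/8.7864=3.2232
k=3: u−w=-4.5750, u+w=19.6590; √(b/2)=4.3932, √(2b)=8.7864; F=4.3932×(-4.575)=-20.0988, v=19.6590/8.7864=2.2374

0: F=-41.3354 v=0.9614
1: F=-65.0981 v=1.6758
2: F=1.7046 v=3.2232
3: F=-20.0988 v=2.2374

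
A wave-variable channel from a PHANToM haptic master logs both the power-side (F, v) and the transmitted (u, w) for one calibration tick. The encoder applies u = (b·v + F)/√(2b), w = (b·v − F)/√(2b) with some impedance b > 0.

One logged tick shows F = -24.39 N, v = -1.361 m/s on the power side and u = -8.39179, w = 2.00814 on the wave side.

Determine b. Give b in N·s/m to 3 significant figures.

b = 11 N·s/m

u + w = -6.3837;  u + w = √(2b)·v, so √(2b) = -6.3837/(-1.361) = 4.6904.
b = (√(2b))²/2 = 22.0000/2 = 11.0000.
(Check via u − w = 2F/√(2b): u − w = -10.3999, 2F/√(2b) = -10.3999.)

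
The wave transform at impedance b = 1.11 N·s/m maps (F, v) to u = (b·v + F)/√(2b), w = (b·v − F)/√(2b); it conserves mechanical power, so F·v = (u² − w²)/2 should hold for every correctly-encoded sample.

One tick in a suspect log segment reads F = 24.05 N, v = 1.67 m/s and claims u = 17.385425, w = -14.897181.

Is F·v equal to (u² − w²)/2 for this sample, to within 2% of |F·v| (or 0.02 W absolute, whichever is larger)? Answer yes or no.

yes

F·v = 24.05×1.67 = 40.163500 W.
(u² − w²)/2 = (302.253002 − 221.926002)/2 = 40.163500 W.
|Δ| = 0.000000;  2% of max(1, |F·v|) = 0.803270.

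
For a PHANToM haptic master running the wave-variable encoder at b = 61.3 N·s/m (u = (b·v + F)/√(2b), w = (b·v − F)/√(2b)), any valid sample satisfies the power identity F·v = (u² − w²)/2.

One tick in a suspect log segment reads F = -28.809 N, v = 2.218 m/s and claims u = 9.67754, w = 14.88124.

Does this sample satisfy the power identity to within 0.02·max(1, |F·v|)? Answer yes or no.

F·v = (-28.809)×2.218 = -63.8984 W.
(u² − w²)/2 = (93.6548 − 221.4513)/2 = -63.8983 W.
|Δ| = 0.0001;  2% of max(1, |F·v|) = 1.2780.

yes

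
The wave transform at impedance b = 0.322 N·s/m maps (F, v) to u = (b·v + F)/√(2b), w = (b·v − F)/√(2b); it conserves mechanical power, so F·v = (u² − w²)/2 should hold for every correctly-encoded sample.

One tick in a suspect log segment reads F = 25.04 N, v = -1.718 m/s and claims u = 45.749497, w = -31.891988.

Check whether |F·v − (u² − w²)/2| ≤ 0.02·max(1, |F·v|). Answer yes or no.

F·v = 25.04×(-1.718) = -43.018720 W.
(u² − w²)/2 = (2093.016476 − 1017.098899)/2 = 537.958789 W.
|Δ| = 580.977509;  2% of max(1, |F·v|) = 0.860374.

no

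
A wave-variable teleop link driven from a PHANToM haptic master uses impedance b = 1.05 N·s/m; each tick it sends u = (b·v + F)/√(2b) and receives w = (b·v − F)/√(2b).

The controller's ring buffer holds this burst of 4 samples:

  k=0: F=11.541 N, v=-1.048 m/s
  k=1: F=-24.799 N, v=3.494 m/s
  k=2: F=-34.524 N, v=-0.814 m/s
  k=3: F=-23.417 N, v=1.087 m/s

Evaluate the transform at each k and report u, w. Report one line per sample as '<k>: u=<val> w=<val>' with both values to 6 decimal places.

0: u=7.204698 w=-8.723395
1: u=-14.581292 w=19.644579
2: u=-24.413622 w=23.234024
3: u=-15.371659 w=16.946872

k=0: b·v=1.05×(-1.048)=-1.100400; √(2b)=1.449138; u=(-1.100400+11.541)/1.449138=7.204698, w=(-1.100400−11.541)/1.449138=-8.723395
k=1: b·v=1.05×3.494=3.668700; √(2b)=1.449138; u=(3.668700+(-24.799))/1.449138=-14.581292, w=(3.668700−(-24.799))/1.449138=19.644579
k=2: b·v=1.05×(-0.814)=-0.854700; √(2b)=1.449138; u=(-0.854700+(-34.524))/1.449138=-24.413622, w=(-0.854700−(-34.524))/1.449138=23.234024
k=3: b·v=1.05×1.087=1.141350; √(2b)=1.449138; u=(1.141350+(-23.417))/1.449138=-15.371659, w=(1.141350−(-23.417))/1.449138=16.946872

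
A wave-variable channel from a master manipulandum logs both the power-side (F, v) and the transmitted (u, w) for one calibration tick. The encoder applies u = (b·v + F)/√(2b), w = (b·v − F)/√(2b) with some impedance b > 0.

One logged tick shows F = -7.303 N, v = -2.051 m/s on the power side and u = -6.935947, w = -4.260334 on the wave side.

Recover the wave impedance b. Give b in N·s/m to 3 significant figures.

b = 14.9 N·s/m

u + w = -11.196281;  u + w = √(2b)·v, so √(2b) = -11.196281/(-2.051) = 5.458938.
b = (√(2b))²/2 = 29.800000/2 = 14.900000.
(Check via u − w = 2F/√(2b): u − w = -2.675613, 2F/√(2b) = -2.675612.)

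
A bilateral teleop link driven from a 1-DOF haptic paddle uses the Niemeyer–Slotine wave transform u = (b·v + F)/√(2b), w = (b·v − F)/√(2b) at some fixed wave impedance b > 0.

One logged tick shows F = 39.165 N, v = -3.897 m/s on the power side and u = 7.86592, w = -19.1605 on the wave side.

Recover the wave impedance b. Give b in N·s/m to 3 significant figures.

b = 4.2 N·s/m

u + w = -11.29458;  u + w = √(2b)·v, so √(2b) = -11.29458/(-3.897) = 2.89828.
b = (√(2b))²/2 = 8.40000/2 = 4.20000.
(Check via u − w = 2F/√(2b): u − w = 27.02642, 2F/√(2b) = 27.02642.)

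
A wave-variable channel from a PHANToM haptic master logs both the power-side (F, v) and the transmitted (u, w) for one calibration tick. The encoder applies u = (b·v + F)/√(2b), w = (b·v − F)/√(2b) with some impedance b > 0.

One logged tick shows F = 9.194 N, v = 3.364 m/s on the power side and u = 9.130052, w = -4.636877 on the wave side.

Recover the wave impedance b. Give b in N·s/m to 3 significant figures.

b = 0.892 N·s/m

u + w = 4.493175;  u + w = √(2b)·v, so √(2b) = 4.493175/3.364 = 1.335664.
b = (√(2b))²/2 = 1.783999/2 = 0.892000.
(Check via u − w = 2F/√(2b): u − w = 13.766929, 2F/√(2b) = 13.766931.)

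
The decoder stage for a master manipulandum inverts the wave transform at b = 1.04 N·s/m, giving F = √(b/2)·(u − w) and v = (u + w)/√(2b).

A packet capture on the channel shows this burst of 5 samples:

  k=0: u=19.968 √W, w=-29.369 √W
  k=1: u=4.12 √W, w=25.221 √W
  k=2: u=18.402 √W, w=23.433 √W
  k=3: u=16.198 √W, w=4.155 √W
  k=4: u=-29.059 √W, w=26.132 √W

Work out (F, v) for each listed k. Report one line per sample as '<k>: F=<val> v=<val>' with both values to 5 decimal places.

k=0: u−w=49.33700, u+w=-9.40100; √(b/2)=0.72111, √(2b)=1.44222; F=0.72111×49.337=35.57742, v=-9.40100/1.44222=-6.51842
k=1: u−w=-21.10100, u+w=29.34100; √(b/2)=0.72111, √(2b)=1.44222; F=0.72111×(-21.101)=-15.21615, v=29.34100/1.44222=20.34432
k=2: u−w=-5.03100, u+w=41.83500; √(b/2)=0.72111, √(2b)=1.44222; F=0.72111×(-5.031)=-3.62791, v=41.83500/1.44222=29.00735
k=3: u−w=12.04300, u+w=20.35300; √(b/2)=0.72111, √(2b)=1.44222; F=0.72111×12.043=8.68433, v=20.35300/1.44222=14.11227
k=4: u−w=-55.19100, u+w=-2.92700; √(b/2)=0.72111, √(2b)=1.44222; F=0.72111×(-55.191)=-39.79880, v=-2.92700/1.44222=-2.02951

0: F=35.57742 v=-6.51842
1: F=-15.21615 v=20.34432
2: F=-3.62791 v=29.00735
3: F=8.68433 v=14.11227
4: F=-39.79880 v=-2.02951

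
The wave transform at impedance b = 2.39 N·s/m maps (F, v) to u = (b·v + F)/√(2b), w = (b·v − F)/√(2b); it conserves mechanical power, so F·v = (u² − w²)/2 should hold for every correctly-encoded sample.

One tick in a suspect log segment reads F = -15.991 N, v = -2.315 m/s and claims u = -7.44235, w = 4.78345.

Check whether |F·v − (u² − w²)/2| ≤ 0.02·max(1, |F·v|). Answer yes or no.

F·v = (-15.991)×(-2.315) = 37.01917 W.
(u² − w²)/2 = (55.38857 − 22.88139)/2 = 16.25359 W.
|Δ| = 20.76558;  2% of max(1, |F·v|) = 0.74038.

no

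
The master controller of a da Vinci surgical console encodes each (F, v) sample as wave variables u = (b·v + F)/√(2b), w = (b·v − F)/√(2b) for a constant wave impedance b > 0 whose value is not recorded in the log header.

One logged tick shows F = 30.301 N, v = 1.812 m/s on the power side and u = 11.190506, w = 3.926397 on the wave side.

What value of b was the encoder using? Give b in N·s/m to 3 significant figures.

u + w = 15.116903;  u + w = √(2b)·v, so √(2b) = 15.116903/1.812 = 8.342662.
b = (√(2b))²/2 = 69.600004/2 = 34.800002.
(Check via u − w = 2F/√(2b): u − w = 7.264109, 2F/√(2b) = 7.264109.)

b = 34.8 N·s/m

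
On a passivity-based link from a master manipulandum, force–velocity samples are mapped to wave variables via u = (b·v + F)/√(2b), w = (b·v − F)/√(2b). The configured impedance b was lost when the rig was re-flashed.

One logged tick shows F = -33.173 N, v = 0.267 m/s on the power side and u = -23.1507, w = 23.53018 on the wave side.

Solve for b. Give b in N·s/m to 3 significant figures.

b = 1.01 N·s/m

u + w = 0.3795;  u + w = √(2b)·v, so √(2b) = 0.3795/0.267 = 1.4213.
b = (√(2b))²/2 = 2.0200/2 = 1.0100.
(Check via u − w = 2F/√(2b): u − w = -46.6809, 2F/√(2b) = -46.6807.)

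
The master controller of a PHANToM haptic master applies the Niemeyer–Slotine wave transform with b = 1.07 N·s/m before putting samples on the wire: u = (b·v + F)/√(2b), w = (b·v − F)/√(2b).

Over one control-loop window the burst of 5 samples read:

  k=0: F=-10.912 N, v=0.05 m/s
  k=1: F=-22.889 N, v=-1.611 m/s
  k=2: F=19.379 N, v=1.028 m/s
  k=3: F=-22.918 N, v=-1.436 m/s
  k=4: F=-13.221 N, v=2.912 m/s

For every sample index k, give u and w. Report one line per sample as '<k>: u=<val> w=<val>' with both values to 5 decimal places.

k=0: b·v=1.07×0.05=0.05350; √(2b)=1.46287; u=(0.05350+(-10.912))/1.46287=-7.42272, w=(0.05350−(-10.912))/1.46287=7.49586
k=1: b·v=1.07×(-1.611)=-1.72377; √(2b)=1.46287; u=(-1.72377+(-22.889))/1.46287=-16.82494, w=(-1.72377−(-22.889))/1.46287=14.46825
k=2: b·v=1.07×1.028=1.09996; √(2b)=1.46287; u=(1.09996+19.379)/1.46287=13.99913, w=(1.09996−19.379)/1.46287=-12.49529
k=3: b·v=1.07×(-1.436)=-1.53652; √(2b)=1.46287; u=(-1.53652+(-22.918))/1.46287=-16.71677, w=(-1.53652−(-22.918))/1.46287=14.61608
k=4: b·v=1.07×2.912=3.11584; √(2b)=1.46287; u=(3.11584+(-13.221))/1.46287=-6.90775, w=(3.11584−(-13.221))/1.46287=11.16763

0: u=-7.42272 w=7.49586
1: u=-16.82494 w=14.46825
2: u=13.99913 w=-12.49529
3: u=-16.71677 w=14.61608
4: u=-6.90775 w=11.16763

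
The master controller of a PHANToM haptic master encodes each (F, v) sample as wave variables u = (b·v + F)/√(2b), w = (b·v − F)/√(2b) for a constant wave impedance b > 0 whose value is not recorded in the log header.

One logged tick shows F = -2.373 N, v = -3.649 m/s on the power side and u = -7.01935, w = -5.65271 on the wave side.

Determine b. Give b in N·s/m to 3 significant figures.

u + w = -12.6721;  u + w = √(2b)·v, so √(2b) = -12.6721/(-3.649) = 3.4727.
b = (√(2b))²/2 = 12.0600/2 = 6.0300.
(Check via u − w = 2F/√(2b): u − w = -1.3666, 2F/√(2b) = -1.3666.)

b = 6.03 N·s/m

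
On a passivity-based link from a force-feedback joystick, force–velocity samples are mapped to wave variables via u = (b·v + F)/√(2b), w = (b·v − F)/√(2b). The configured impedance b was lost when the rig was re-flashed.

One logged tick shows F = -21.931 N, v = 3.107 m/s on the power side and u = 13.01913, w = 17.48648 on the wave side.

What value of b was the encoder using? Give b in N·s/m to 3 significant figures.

u + w = 30.5056;  u + w = √(2b)·v, so √(2b) = 30.5056/3.107 = 9.8183.
b = (√(2b))²/2 = 96.4000/2 = 48.2000.
(Check via u − w = 2F/√(2b): u − w = -4.4673, 2F/√(2b) = -4.4673.)

b = 48.2 N·s/m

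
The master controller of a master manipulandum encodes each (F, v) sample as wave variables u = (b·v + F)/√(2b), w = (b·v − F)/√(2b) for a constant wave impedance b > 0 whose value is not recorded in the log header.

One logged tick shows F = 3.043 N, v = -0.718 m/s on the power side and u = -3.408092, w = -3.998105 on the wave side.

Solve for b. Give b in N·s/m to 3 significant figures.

b = 53.2 N·s/m

u + w = -7.406197;  u + w = √(2b)·v, so √(2b) = -7.406197/(-0.718) = 10.315038.
b = (√(2b))²/2 = 106.400001/2 = 53.200000.
(Check via u − w = 2F/√(2b): u − w = 0.590013, 2F/√(2b) = 0.590012.)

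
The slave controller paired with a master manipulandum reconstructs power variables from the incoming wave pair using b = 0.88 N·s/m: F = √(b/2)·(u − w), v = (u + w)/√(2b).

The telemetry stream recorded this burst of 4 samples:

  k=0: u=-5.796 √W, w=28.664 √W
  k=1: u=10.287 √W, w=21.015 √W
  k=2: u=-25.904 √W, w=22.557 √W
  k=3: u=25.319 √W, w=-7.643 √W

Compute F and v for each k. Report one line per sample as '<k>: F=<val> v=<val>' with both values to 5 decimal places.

k=0: u−w=-34.46000, u+w=22.86800; √(b/2)=0.66332, √(2b)=1.32665; F=0.66332×(-34.46)=-22.85818, v=22.86800/1.32665=17.23740
k=1: u−w=-10.72800, u+w=31.30200; √(b/2)=0.66332, √(2b)=1.32665; F=0.66332×(-10.728)=-7.11615, v=31.30200/1.32665=23.59477
k=2: u−w=-48.46100, u+w=-3.34700; √(b/2)=0.66332, √(2b)=1.32665; F=0.66332×(-48.461)=-32.14539, v=-3.34700/1.32665=-2.52290
k=3: u−w=32.96200, u+w=17.67600; √(b/2)=0.66332, √(2b)=1.32665; F=0.66332×32.962=21.86452, v=17.67600/1.32665=13.32379

0: F=-22.85818 v=17.23740
1: F=-7.11615 v=23.59477
2: F=-32.14539 v=-2.52290
3: F=21.86452 v=13.32379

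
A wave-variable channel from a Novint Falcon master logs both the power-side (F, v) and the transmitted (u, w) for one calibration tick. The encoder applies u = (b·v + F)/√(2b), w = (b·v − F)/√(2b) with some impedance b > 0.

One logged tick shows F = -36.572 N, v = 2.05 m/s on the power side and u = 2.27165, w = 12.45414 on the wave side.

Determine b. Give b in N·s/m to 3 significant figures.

u + w = 14.7258;  u + w = √(2b)·v, so √(2b) = 14.7258/2.05 = 7.1833.
b = (√(2b))²/2 = 51.6000/2 = 25.8000.
(Check via u − w = 2F/√(2b): u − w = -10.1825, 2F/√(2b) = -10.1825.)

b = 25.8 N·s/m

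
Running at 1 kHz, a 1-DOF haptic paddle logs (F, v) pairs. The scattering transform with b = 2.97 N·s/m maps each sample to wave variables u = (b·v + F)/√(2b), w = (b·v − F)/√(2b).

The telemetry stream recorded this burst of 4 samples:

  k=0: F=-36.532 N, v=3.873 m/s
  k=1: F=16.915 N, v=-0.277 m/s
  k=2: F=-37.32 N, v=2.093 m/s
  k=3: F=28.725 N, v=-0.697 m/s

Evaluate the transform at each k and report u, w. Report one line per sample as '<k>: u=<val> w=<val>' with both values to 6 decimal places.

k=0: b·v=2.97×3.873=11.502810; √(2b)=2.437212; u=(11.502810+(-36.532))/2.437212=-10.269601, w=(11.502810−(-36.532))/2.437212=19.708921
k=1: b·v=2.97×(-0.277)=-0.822690; √(2b)=2.437212; u=(-0.822690+16.915)/2.437212=6.602755, w=(-0.822690−16.915)/2.437212=-7.277862
k=2: b·v=2.97×2.093=6.216210; √(2b)=2.437212; u=(6.216210+(-37.32))/2.437212=-12.762040, w=(6.216210−(-37.32))/2.437212=17.863123
k=3: b·v=2.97×(-0.697)=-2.070090; √(2b)=2.437212; u=(-2.070090+28.725)/2.437212=10.936642, w=(-2.070090−28.725)/2.437212=-12.635378

0: u=-10.269601 w=19.708921
1: u=6.602755 w=-7.277862
2: u=-12.762040 w=17.863123
3: u=10.936642 w=-12.635378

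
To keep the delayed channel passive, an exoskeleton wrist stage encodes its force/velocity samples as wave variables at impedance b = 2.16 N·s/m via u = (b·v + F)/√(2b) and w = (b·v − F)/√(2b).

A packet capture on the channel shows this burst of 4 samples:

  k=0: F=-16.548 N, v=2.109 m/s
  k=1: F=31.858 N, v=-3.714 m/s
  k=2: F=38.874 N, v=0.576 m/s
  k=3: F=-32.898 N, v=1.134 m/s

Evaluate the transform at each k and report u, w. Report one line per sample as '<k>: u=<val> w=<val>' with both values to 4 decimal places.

k=0: b·v=2.16×2.109=4.5554; √(2b)=2.0785; u=(4.5554+(-16.548))/2.0785=-5.7699, w=(4.5554−(-16.548))/2.0785=10.1534
k=1: b·v=2.16×(-3.714)=-8.0222; √(2b)=2.0785; u=(-8.0222+31.858)/2.0785=11.4680, w=(-8.0222−31.858)/2.0785=-19.1874
k=2: b·v=2.16×0.576=1.2442; √(2b)=2.0785; u=(1.2442+38.874)/2.0785=19.3019, w=(1.2442−38.874)/2.0785=-18.1047
k=3: b·v=2.16×1.134=2.4494; √(2b)=2.0785; u=(2.4494+(-32.898))/2.0785=-14.6496, w=(2.4494−(-32.898))/2.0785=17.0065

0: u=-5.7699 w=10.1534
1: u=11.4680 w=-19.1874
2: u=19.3019 w=-18.1047
3: u=-14.6496 w=17.0065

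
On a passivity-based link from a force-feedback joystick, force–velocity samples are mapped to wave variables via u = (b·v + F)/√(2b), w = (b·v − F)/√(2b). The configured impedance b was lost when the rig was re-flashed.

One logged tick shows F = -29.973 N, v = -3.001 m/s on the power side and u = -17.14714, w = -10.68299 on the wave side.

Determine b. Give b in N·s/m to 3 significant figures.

u + w = -27.83013;  u + w = √(2b)·v, so √(2b) = -27.83013/(-3.001) = 9.27362.
b = (√(2b))²/2 = 86.00001/2 = 43.00000.
(Check via u − w = 2F/√(2b): u − w = -6.46415, 2F/√(2b) = -6.46414.)

b = 43 N·s/m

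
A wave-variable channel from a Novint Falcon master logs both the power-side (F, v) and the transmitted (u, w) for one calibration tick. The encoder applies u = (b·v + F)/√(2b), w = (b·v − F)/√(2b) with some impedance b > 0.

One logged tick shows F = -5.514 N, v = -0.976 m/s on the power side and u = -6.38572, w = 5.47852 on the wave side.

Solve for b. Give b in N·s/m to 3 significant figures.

u + w = -0.90720;  u + w = √(2b)·v, so √(2b) = -0.90720/(-0.976) = 0.92951.
b = (√(2b))²/2 = 0.86399/2 = 0.43199.
(Check via u − w = 2F/√(2b): u − w = -11.86424, 2F/√(2b) = -11.86434.)

b = 0.432 N·s/m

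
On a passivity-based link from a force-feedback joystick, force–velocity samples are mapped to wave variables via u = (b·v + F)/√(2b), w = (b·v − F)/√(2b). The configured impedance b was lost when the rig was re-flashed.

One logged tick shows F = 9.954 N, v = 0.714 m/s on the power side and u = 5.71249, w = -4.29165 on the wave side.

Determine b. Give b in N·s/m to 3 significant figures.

b = 1.98 N·s/m

u + w = 1.4208;  u + w = √(2b)·v, so √(2b) = 1.4208/0.714 = 1.9900.
b = (√(2b))²/2 = 3.9600/2 = 1.9800.
(Check via u − w = 2F/√(2b): u − w = 10.0041, 2F/√(2b) = 10.0042.)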